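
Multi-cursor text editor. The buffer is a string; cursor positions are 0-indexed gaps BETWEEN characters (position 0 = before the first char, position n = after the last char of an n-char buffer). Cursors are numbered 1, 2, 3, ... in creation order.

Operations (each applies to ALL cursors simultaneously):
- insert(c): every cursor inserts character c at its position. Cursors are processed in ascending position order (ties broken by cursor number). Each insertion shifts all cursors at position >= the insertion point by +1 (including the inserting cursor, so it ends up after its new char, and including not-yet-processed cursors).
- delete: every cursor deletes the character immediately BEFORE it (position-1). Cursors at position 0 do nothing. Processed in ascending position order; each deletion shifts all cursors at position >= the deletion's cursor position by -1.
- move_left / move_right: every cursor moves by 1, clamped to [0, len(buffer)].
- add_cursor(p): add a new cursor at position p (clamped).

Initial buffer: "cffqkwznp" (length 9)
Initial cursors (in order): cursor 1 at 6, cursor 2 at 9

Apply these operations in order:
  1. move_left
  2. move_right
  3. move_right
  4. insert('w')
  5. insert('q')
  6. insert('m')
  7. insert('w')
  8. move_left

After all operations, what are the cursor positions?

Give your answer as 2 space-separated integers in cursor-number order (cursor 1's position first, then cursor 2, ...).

Answer: 10 16

Derivation:
After op 1 (move_left): buffer="cffqkwznp" (len 9), cursors c1@5 c2@8, authorship .........
After op 2 (move_right): buffer="cffqkwznp" (len 9), cursors c1@6 c2@9, authorship .........
After op 3 (move_right): buffer="cffqkwznp" (len 9), cursors c1@7 c2@9, authorship .........
After op 4 (insert('w')): buffer="cffqkwzwnpw" (len 11), cursors c1@8 c2@11, authorship .......1..2
After op 5 (insert('q')): buffer="cffqkwzwqnpwq" (len 13), cursors c1@9 c2@13, authorship .......11..22
After op 6 (insert('m')): buffer="cffqkwzwqmnpwqm" (len 15), cursors c1@10 c2@15, authorship .......111..222
After op 7 (insert('w')): buffer="cffqkwzwqmwnpwqmw" (len 17), cursors c1@11 c2@17, authorship .......1111..2222
After op 8 (move_left): buffer="cffqkwzwqmwnpwqmw" (len 17), cursors c1@10 c2@16, authorship .......1111..2222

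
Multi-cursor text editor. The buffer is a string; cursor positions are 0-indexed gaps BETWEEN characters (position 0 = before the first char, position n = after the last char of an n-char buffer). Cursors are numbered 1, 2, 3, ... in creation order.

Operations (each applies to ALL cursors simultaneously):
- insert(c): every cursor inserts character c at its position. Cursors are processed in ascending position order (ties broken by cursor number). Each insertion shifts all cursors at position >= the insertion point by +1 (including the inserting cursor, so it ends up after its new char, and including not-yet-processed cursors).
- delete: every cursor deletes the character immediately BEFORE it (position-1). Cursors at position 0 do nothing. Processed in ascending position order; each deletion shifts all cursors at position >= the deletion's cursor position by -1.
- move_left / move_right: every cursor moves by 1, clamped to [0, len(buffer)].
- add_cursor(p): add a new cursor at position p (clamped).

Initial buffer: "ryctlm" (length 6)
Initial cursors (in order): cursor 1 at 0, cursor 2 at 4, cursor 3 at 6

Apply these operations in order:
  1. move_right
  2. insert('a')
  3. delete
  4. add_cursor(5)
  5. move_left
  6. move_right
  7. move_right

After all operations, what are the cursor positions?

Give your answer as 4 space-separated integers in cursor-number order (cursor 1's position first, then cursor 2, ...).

Answer: 2 6 6 6

Derivation:
After op 1 (move_right): buffer="ryctlm" (len 6), cursors c1@1 c2@5 c3@6, authorship ......
After op 2 (insert('a')): buffer="rayctlama" (len 9), cursors c1@2 c2@7 c3@9, authorship .1....2.3
After op 3 (delete): buffer="ryctlm" (len 6), cursors c1@1 c2@5 c3@6, authorship ......
After op 4 (add_cursor(5)): buffer="ryctlm" (len 6), cursors c1@1 c2@5 c4@5 c3@6, authorship ......
After op 5 (move_left): buffer="ryctlm" (len 6), cursors c1@0 c2@4 c4@4 c3@5, authorship ......
After op 6 (move_right): buffer="ryctlm" (len 6), cursors c1@1 c2@5 c4@5 c3@6, authorship ......
After op 7 (move_right): buffer="ryctlm" (len 6), cursors c1@2 c2@6 c3@6 c4@6, authorship ......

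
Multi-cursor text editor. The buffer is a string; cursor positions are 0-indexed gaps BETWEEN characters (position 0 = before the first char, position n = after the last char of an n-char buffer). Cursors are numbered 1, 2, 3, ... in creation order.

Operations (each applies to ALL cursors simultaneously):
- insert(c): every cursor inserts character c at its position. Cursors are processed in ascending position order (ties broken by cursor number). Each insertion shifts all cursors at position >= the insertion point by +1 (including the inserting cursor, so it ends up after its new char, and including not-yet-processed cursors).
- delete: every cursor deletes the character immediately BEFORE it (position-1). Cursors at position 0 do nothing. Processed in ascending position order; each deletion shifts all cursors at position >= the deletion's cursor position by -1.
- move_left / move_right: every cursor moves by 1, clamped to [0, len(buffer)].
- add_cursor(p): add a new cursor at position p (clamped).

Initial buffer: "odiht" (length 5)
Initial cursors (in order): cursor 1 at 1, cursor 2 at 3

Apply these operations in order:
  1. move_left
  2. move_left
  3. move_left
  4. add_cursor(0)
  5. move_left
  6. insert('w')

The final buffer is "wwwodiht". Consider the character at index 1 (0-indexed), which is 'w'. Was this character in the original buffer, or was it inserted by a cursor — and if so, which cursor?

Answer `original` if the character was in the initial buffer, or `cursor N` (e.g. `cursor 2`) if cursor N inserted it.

Answer: cursor 2

Derivation:
After op 1 (move_left): buffer="odiht" (len 5), cursors c1@0 c2@2, authorship .....
After op 2 (move_left): buffer="odiht" (len 5), cursors c1@0 c2@1, authorship .....
After op 3 (move_left): buffer="odiht" (len 5), cursors c1@0 c2@0, authorship .....
After op 4 (add_cursor(0)): buffer="odiht" (len 5), cursors c1@0 c2@0 c3@0, authorship .....
After op 5 (move_left): buffer="odiht" (len 5), cursors c1@0 c2@0 c3@0, authorship .....
After op 6 (insert('w')): buffer="wwwodiht" (len 8), cursors c1@3 c2@3 c3@3, authorship 123.....
Authorship (.=original, N=cursor N): 1 2 3 . . . . .
Index 1: author = 2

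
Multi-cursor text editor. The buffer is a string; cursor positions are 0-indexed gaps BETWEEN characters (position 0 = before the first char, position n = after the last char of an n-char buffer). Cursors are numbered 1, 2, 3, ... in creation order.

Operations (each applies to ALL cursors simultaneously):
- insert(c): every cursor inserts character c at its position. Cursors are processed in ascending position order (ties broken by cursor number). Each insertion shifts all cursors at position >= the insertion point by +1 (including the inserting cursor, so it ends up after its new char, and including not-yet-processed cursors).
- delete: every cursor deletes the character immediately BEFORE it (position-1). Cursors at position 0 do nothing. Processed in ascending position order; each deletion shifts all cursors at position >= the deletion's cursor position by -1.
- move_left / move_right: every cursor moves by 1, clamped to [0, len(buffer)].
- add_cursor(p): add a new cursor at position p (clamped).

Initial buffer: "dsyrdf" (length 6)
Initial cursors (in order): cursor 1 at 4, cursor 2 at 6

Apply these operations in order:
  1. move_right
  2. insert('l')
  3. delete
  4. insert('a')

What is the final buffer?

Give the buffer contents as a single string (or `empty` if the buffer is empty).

Answer: dsyrdafa

Derivation:
After op 1 (move_right): buffer="dsyrdf" (len 6), cursors c1@5 c2@6, authorship ......
After op 2 (insert('l')): buffer="dsyrdlfl" (len 8), cursors c1@6 c2@8, authorship .....1.2
After op 3 (delete): buffer="dsyrdf" (len 6), cursors c1@5 c2@6, authorship ......
After op 4 (insert('a')): buffer="dsyrdafa" (len 8), cursors c1@6 c2@8, authorship .....1.2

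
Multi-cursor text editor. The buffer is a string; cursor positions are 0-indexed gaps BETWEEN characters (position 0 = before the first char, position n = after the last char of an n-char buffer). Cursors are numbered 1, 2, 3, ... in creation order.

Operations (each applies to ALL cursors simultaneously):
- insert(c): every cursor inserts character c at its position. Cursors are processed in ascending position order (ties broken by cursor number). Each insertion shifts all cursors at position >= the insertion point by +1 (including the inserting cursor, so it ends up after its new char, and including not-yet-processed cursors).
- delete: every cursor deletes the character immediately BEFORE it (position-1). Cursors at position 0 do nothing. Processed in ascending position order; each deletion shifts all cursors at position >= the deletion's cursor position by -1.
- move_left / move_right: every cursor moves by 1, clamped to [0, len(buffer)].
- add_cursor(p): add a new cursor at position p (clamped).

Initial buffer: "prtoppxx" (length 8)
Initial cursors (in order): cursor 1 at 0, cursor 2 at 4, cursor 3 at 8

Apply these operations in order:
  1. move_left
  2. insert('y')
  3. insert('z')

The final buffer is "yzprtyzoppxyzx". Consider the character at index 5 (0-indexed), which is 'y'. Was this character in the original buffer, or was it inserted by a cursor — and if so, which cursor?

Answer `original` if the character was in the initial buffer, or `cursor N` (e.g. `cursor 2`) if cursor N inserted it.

After op 1 (move_left): buffer="prtoppxx" (len 8), cursors c1@0 c2@3 c3@7, authorship ........
After op 2 (insert('y')): buffer="yprtyoppxyx" (len 11), cursors c1@1 c2@5 c3@10, authorship 1...2....3.
After op 3 (insert('z')): buffer="yzprtyzoppxyzx" (len 14), cursors c1@2 c2@7 c3@13, authorship 11...22....33.
Authorship (.=original, N=cursor N): 1 1 . . . 2 2 . . . . 3 3 .
Index 5: author = 2

Answer: cursor 2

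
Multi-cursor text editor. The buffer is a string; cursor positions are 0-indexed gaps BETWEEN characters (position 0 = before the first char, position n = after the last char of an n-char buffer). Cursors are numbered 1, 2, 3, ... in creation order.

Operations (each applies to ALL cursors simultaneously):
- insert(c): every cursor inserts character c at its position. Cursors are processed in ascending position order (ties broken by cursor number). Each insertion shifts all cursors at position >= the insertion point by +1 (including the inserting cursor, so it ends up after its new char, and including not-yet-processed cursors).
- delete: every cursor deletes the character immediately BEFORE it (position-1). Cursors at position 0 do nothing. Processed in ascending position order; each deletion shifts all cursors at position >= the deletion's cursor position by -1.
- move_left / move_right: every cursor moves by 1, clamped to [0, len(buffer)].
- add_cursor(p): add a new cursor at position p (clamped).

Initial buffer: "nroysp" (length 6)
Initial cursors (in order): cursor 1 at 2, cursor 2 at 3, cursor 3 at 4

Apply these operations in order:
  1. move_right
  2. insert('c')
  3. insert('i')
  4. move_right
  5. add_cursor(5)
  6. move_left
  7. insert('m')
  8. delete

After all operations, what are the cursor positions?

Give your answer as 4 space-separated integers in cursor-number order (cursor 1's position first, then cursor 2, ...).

Answer: 5 8 11 4

Derivation:
After op 1 (move_right): buffer="nroysp" (len 6), cursors c1@3 c2@4 c3@5, authorship ......
After op 2 (insert('c')): buffer="nrocycscp" (len 9), cursors c1@4 c2@6 c3@8, authorship ...1.2.3.
After op 3 (insert('i')): buffer="nrociyciscip" (len 12), cursors c1@5 c2@8 c3@11, authorship ...11.22.33.
After op 4 (move_right): buffer="nrociyciscip" (len 12), cursors c1@6 c2@9 c3@12, authorship ...11.22.33.
After op 5 (add_cursor(5)): buffer="nrociyciscip" (len 12), cursors c4@5 c1@6 c2@9 c3@12, authorship ...11.22.33.
After op 6 (move_left): buffer="nrociyciscip" (len 12), cursors c4@4 c1@5 c2@8 c3@11, authorship ...11.22.33.
After op 7 (insert('m')): buffer="nrocmimycimscimp" (len 16), cursors c4@5 c1@7 c2@11 c3@15, authorship ...1411.222.333.
After op 8 (delete): buffer="nrociyciscip" (len 12), cursors c4@4 c1@5 c2@8 c3@11, authorship ...11.22.33.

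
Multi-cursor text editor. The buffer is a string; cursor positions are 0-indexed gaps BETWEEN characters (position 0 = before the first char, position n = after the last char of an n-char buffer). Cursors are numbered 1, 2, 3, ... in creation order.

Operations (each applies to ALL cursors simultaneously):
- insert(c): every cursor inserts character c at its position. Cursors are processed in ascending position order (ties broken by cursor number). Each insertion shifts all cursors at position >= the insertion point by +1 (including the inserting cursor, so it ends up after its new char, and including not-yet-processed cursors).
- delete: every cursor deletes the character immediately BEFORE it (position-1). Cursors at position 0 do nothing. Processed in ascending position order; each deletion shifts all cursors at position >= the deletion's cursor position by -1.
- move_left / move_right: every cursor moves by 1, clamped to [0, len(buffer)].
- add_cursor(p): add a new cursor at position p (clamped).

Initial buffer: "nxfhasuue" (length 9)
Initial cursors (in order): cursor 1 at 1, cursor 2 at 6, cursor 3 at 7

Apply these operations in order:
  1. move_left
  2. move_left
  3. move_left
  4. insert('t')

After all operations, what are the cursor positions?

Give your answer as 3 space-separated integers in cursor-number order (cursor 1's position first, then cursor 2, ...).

Answer: 1 5 7

Derivation:
After op 1 (move_left): buffer="nxfhasuue" (len 9), cursors c1@0 c2@5 c3@6, authorship .........
After op 2 (move_left): buffer="nxfhasuue" (len 9), cursors c1@0 c2@4 c3@5, authorship .........
After op 3 (move_left): buffer="nxfhasuue" (len 9), cursors c1@0 c2@3 c3@4, authorship .........
After op 4 (insert('t')): buffer="tnxfthtasuue" (len 12), cursors c1@1 c2@5 c3@7, authorship 1...2.3.....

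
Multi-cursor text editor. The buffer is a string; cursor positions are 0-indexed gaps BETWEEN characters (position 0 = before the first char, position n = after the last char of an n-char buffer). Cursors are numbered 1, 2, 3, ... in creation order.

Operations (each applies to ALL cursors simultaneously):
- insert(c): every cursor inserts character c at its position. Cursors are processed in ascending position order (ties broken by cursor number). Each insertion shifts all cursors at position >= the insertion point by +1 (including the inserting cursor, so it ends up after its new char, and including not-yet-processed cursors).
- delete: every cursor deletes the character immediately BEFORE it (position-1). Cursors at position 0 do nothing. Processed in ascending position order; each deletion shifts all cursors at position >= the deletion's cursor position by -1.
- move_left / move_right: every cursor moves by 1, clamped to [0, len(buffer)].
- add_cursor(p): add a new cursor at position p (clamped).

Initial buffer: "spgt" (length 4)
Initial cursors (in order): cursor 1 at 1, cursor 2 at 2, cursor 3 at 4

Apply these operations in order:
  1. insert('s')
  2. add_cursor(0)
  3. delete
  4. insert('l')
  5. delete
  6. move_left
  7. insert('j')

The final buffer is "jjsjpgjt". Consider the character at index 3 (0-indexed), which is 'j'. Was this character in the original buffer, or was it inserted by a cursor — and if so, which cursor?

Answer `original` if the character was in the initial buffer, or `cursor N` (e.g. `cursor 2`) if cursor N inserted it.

Answer: cursor 2

Derivation:
After op 1 (insert('s')): buffer="sspsgts" (len 7), cursors c1@2 c2@4 c3@7, authorship .1.2..3
After op 2 (add_cursor(0)): buffer="sspsgts" (len 7), cursors c4@0 c1@2 c2@4 c3@7, authorship .1.2..3
After op 3 (delete): buffer="spgt" (len 4), cursors c4@0 c1@1 c2@2 c3@4, authorship ....
After op 4 (insert('l')): buffer="lslplgtl" (len 8), cursors c4@1 c1@3 c2@5 c3@8, authorship 4.1.2..3
After op 5 (delete): buffer="spgt" (len 4), cursors c4@0 c1@1 c2@2 c3@4, authorship ....
After op 6 (move_left): buffer="spgt" (len 4), cursors c1@0 c4@0 c2@1 c3@3, authorship ....
After op 7 (insert('j')): buffer="jjsjpgjt" (len 8), cursors c1@2 c4@2 c2@4 c3@7, authorship 14.2..3.
Authorship (.=original, N=cursor N): 1 4 . 2 . . 3 .
Index 3: author = 2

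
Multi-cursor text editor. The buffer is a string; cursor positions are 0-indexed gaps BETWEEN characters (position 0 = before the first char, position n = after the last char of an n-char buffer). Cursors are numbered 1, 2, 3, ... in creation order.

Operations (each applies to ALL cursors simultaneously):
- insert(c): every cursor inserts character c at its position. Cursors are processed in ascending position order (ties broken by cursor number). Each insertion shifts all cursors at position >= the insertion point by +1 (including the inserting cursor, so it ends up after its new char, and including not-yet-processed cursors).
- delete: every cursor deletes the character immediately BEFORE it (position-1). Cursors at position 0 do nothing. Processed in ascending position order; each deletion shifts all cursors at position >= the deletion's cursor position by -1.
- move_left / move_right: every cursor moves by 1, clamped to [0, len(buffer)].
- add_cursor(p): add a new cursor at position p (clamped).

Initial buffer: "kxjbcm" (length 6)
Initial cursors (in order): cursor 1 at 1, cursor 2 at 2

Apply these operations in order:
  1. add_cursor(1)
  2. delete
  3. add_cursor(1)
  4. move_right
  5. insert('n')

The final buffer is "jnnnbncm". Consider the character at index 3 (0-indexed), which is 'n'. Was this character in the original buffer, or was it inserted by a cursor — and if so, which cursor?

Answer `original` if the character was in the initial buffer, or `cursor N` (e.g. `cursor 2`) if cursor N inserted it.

After op 1 (add_cursor(1)): buffer="kxjbcm" (len 6), cursors c1@1 c3@1 c2@2, authorship ......
After op 2 (delete): buffer="jbcm" (len 4), cursors c1@0 c2@0 c3@0, authorship ....
After op 3 (add_cursor(1)): buffer="jbcm" (len 4), cursors c1@0 c2@0 c3@0 c4@1, authorship ....
After op 4 (move_right): buffer="jbcm" (len 4), cursors c1@1 c2@1 c3@1 c4@2, authorship ....
After op 5 (insert('n')): buffer="jnnnbncm" (len 8), cursors c1@4 c2@4 c3@4 c4@6, authorship .123.4..
Authorship (.=original, N=cursor N): . 1 2 3 . 4 . .
Index 3: author = 3

Answer: cursor 3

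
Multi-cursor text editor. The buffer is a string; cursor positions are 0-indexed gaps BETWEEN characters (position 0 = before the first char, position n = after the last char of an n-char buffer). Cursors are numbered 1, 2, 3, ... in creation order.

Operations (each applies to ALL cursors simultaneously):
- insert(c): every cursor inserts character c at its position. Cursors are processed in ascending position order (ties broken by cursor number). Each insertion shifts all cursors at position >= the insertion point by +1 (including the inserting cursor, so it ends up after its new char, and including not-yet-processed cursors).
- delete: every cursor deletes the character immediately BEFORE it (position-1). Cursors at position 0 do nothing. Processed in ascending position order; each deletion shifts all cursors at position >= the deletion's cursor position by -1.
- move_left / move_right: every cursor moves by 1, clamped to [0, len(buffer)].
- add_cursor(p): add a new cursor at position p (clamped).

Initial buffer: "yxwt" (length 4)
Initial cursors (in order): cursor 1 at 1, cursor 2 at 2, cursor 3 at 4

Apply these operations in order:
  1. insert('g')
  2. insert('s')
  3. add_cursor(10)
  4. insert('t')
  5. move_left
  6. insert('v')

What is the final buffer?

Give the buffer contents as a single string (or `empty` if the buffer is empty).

Answer: ygsvtxgsvtwtgstvvt

Derivation:
After op 1 (insert('g')): buffer="ygxgwtg" (len 7), cursors c1@2 c2@4 c3@7, authorship .1.2..3
After op 2 (insert('s')): buffer="ygsxgswtgs" (len 10), cursors c1@3 c2@6 c3@10, authorship .11.22..33
After op 3 (add_cursor(10)): buffer="ygsxgswtgs" (len 10), cursors c1@3 c2@6 c3@10 c4@10, authorship .11.22..33
After op 4 (insert('t')): buffer="ygstxgstwtgstt" (len 14), cursors c1@4 c2@8 c3@14 c4@14, authorship .111.222..3334
After op 5 (move_left): buffer="ygstxgstwtgstt" (len 14), cursors c1@3 c2@7 c3@13 c4@13, authorship .111.222..3334
After op 6 (insert('v')): buffer="ygsvtxgsvtwtgstvvt" (len 18), cursors c1@4 c2@9 c3@17 c4@17, authorship .1111.2222..333344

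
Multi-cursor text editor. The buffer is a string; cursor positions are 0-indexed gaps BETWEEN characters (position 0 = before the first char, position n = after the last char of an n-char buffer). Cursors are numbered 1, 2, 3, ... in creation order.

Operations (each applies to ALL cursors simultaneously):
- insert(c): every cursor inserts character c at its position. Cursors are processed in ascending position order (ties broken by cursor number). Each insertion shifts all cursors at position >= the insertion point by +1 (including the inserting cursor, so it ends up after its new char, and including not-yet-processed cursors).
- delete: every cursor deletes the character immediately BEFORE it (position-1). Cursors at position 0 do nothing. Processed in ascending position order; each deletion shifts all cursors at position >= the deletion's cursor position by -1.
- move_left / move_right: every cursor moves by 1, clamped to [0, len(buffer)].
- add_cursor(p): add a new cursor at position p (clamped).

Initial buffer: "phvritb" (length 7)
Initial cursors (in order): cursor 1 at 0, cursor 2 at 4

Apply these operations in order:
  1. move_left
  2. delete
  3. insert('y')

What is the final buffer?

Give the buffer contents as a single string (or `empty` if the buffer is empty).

After op 1 (move_left): buffer="phvritb" (len 7), cursors c1@0 c2@3, authorship .......
After op 2 (delete): buffer="phritb" (len 6), cursors c1@0 c2@2, authorship ......
After op 3 (insert('y')): buffer="yphyritb" (len 8), cursors c1@1 c2@4, authorship 1..2....

Answer: yphyritb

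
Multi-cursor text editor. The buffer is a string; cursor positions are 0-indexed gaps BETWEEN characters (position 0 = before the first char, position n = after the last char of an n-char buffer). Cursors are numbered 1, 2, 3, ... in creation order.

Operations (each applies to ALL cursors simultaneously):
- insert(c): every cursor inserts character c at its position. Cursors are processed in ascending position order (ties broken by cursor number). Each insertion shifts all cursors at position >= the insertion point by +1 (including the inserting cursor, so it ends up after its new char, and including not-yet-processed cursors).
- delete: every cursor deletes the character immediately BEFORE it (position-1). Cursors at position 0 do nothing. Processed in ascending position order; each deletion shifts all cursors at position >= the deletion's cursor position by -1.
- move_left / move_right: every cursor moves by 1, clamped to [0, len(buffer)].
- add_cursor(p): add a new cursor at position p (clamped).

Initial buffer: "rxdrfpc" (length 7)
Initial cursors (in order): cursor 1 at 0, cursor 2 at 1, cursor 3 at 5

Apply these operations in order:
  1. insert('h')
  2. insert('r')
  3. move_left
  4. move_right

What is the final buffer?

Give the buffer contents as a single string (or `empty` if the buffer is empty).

After op 1 (insert('h')): buffer="hrhxdrfhpc" (len 10), cursors c1@1 c2@3 c3@8, authorship 1.2....3..
After op 2 (insert('r')): buffer="hrrhrxdrfhrpc" (len 13), cursors c1@2 c2@5 c3@11, authorship 11.22....33..
After op 3 (move_left): buffer="hrrhrxdrfhrpc" (len 13), cursors c1@1 c2@4 c3@10, authorship 11.22....33..
After op 4 (move_right): buffer="hrrhrxdrfhrpc" (len 13), cursors c1@2 c2@5 c3@11, authorship 11.22....33..

Answer: hrrhrxdrfhrpc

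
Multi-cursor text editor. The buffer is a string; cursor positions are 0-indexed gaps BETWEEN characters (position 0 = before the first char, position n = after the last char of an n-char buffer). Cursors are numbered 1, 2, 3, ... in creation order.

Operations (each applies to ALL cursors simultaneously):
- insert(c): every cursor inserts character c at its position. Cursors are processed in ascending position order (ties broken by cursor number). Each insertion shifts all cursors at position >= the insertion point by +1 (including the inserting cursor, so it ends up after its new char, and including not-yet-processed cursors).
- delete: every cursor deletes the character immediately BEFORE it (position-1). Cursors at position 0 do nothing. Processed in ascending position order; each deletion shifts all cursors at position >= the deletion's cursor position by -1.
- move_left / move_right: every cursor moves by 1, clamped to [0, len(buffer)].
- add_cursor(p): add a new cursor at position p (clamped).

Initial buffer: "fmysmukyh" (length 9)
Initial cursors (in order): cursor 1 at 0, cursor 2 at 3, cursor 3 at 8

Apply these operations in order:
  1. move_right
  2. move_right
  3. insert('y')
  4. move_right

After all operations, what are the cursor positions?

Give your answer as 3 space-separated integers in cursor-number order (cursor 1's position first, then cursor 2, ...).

After op 1 (move_right): buffer="fmysmukyh" (len 9), cursors c1@1 c2@4 c3@9, authorship .........
After op 2 (move_right): buffer="fmysmukyh" (len 9), cursors c1@2 c2@5 c3@9, authorship .........
After op 3 (insert('y')): buffer="fmyysmyukyhy" (len 12), cursors c1@3 c2@7 c3@12, authorship ..1...2....3
After op 4 (move_right): buffer="fmyysmyukyhy" (len 12), cursors c1@4 c2@8 c3@12, authorship ..1...2....3

Answer: 4 8 12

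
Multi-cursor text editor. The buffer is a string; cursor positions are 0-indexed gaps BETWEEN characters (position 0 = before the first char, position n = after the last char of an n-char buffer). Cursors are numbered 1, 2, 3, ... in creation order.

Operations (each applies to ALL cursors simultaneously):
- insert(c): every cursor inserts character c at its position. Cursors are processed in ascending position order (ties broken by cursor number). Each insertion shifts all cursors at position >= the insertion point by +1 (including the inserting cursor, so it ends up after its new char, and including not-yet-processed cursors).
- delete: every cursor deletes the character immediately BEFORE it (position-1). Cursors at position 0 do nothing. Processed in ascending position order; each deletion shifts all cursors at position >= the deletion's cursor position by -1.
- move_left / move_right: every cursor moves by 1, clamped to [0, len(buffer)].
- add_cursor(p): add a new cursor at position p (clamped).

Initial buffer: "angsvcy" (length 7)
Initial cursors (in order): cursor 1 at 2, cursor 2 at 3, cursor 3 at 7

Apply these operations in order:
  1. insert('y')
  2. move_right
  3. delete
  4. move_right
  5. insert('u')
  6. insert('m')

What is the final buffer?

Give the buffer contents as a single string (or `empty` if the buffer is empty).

After op 1 (insert('y')): buffer="anygysvcyy" (len 10), cursors c1@3 c2@5 c3@10, authorship ..1.2....3
After op 2 (move_right): buffer="anygysvcyy" (len 10), cursors c1@4 c2@6 c3@10, authorship ..1.2....3
After op 3 (delete): buffer="anyyvcy" (len 7), cursors c1@3 c2@4 c3@7, authorship ..12...
After op 4 (move_right): buffer="anyyvcy" (len 7), cursors c1@4 c2@5 c3@7, authorship ..12...
After op 5 (insert('u')): buffer="anyyuvucyu" (len 10), cursors c1@5 c2@7 c3@10, authorship ..121.2..3
After op 6 (insert('m')): buffer="anyyumvumcyum" (len 13), cursors c1@6 c2@9 c3@13, authorship ..1211.22..33

Answer: anyyumvumcyum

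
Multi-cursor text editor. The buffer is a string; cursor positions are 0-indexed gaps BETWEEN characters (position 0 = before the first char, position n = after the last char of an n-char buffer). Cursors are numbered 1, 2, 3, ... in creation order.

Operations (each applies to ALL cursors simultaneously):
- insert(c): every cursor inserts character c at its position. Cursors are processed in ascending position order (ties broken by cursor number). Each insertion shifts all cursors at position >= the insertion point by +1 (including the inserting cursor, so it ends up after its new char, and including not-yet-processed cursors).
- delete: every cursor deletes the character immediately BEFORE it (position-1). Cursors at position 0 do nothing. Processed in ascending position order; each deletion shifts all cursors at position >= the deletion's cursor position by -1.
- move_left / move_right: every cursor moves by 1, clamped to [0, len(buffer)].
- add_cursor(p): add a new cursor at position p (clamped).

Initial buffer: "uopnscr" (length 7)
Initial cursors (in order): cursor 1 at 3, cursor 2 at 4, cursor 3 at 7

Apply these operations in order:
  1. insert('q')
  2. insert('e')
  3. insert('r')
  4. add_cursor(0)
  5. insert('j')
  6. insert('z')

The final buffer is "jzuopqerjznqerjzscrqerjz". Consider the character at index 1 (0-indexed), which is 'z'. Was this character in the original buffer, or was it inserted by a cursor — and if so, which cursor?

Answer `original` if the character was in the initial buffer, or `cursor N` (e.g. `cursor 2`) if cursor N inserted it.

Answer: cursor 4

Derivation:
After op 1 (insert('q')): buffer="uopqnqscrq" (len 10), cursors c1@4 c2@6 c3@10, authorship ...1.2...3
After op 2 (insert('e')): buffer="uopqenqescrqe" (len 13), cursors c1@5 c2@8 c3@13, authorship ...11.22...33
After op 3 (insert('r')): buffer="uopqernqerscrqer" (len 16), cursors c1@6 c2@10 c3@16, authorship ...111.222...333
After op 4 (add_cursor(0)): buffer="uopqernqerscrqer" (len 16), cursors c4@0 c1@6 c2@10 c3@16, authorship ...111.222...333
After op 5 (insert('j')): buffer="juopqerjnqerjscrqerj" (len 20), cursors c4@1 c1@8 c2@13 c3@20, authorship 4...1111.2222...3333
After op 6 (insert('z')): buffer="jzuopqerjznqerjzscrqerjz" (len 24), cursors c4@2 c1@10 c2@16 c3@24, authorship 44...11111.22222...33333
Authorship (.=original, N=cursor N): 4 4 . . . 1 1 1 1 1 . 2 2 2 2 2 . . . 3 3 3 3 3
Index 1: author = 4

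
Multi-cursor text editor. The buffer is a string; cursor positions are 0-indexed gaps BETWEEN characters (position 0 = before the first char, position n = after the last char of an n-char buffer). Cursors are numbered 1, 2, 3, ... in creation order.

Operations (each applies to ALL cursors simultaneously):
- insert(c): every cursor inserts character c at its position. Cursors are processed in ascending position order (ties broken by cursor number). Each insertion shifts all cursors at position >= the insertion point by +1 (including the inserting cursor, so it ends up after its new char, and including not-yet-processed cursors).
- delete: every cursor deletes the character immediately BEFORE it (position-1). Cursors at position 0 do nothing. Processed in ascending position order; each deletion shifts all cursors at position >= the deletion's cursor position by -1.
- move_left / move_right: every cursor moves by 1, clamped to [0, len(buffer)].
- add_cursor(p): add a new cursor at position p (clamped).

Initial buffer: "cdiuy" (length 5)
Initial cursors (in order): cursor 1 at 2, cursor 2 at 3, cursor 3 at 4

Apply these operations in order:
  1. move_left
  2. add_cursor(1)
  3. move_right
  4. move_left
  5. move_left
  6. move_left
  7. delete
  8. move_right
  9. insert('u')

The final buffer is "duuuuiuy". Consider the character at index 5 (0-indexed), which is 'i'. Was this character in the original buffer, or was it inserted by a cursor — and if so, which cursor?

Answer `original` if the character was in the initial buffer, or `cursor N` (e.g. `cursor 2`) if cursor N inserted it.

Answer: original

Derivation:
After op 1 (move_left): buffer="cdiuy" (len 5), cursors c1@1 c2@2 c3@3, authorship .....
After op 2 (add_cursor(1)): buffer="cdiuy" (len 5), cursors c1@1 c4@1 c2@2 c3@3, authorship .....
After op 3 (move_right): buffer="cdiuy" (len 5), cursors c1@2 c4@2 c2@3 c3@4, authorship .....
After op 4 (move_left): buffer="cdiuy" (len 5), cursors c1@1 c4@1 c2@2 c3@3, authorship .....
After op 5 (move_left): buffer="cdiuy" (len 5), cursors c1@0 c4@0 c2@1 c3@2, authorship .....
After op 6 (move_left): buffer="cdiuy" (len 5), cursors c1@0 c2@0 c4@0 c3@1, authorship .....
After op 7 (delete): buffer="diuy" (len 4), cursors c1@0 c2@0 c3@0 c4@0, authorship ....
After op 8 (move_right): buffer="diuy" (len 4), cursors c1@1 c2@1 c3@1 c4@1, authorship ....
After op 9 (insert('u')): buffer="duuuuiuy" (len 8), cursors c1@5 c2@5 c3@5 c4@5, authorship .1234...
Authorship (.=original, N=cursor N): . 1 2 3 4 . . .
Index 5: author = original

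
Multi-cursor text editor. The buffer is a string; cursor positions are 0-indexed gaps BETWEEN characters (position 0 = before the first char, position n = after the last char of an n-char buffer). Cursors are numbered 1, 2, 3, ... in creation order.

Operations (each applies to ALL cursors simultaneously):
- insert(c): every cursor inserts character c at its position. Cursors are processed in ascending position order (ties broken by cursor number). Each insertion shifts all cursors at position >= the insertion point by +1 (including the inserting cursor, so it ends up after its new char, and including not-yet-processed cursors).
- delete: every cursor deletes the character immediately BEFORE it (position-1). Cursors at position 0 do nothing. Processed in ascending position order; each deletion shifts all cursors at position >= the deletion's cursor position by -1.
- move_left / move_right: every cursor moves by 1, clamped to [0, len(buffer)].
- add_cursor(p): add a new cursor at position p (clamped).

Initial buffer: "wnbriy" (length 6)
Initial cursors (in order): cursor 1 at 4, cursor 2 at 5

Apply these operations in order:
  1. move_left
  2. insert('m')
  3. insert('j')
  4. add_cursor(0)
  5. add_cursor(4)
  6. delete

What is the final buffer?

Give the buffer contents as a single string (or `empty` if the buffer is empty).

Answer: wnbrmiy

Derivation:
After op 1 (move_left): buffer="wnbriy" (len 6), cursors c1@3 c2@4, authorship ......
After op 2 (insert('m')): buffer="wnbmrmiy" (len 8), cursors c1@4 c2@6, authorship ...1.2..
After op 3 (insert('j')): buffer="wnbmjrmjiy" (len 10), cursors c1@5 c2@8, authorship ...11.22..
After op 4 (add_cursor(0)): buffer="wnbmjrmjiy" (len 10), cursors c3@0 c1@5 c2@8, authorship ...11.22..
After op 5 (add_cursor(4)): buffer="wnbmjrmjiy" (len 10), cursors c3@0 c4@4 c1@5 c2@8, authorship ...11.22..
After op 6 (delete): buffer="wnbrmiy" (len 7), cursors c3@0 c1@3 c4@3 c2@5, authorship ....2..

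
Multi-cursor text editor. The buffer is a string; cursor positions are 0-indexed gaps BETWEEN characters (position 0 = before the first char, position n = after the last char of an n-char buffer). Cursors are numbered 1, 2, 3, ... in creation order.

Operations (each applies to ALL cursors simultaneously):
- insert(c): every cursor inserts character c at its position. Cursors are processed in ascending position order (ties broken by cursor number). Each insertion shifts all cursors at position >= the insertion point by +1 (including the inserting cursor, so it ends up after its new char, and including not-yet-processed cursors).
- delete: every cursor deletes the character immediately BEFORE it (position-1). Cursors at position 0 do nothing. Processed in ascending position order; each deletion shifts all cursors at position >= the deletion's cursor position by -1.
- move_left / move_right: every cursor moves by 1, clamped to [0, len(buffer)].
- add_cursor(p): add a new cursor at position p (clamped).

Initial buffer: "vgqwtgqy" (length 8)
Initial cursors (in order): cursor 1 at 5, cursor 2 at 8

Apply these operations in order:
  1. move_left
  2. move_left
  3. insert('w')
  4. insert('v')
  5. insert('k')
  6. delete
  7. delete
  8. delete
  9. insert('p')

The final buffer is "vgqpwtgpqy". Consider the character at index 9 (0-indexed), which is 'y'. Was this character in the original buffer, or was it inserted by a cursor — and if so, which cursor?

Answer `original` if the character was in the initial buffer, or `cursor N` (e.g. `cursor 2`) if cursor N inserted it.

After op 1 (move_left): buffer="vgqwtgqy" (len 8), cursors c1@4 c2@7, authorship ........
After op 2 (move_left): buffer="vgqwtgqy" (len 8), cursors c1@3 c2@6, authorship ........
After op 3 (insert('w')): buffer="vgqwwtgwqy" (len 10), cursors c1@4 c2@8, authorship ...1...2..
After op 4 (insert('v')): buffer="vgqwvwtgwvqy" (len 12), cursors c1@5 c2@10, authorship ...11...22..
After op 5 (insert('k')): buffer="vgqwvkwtgwvkqy" (len 14), cursors c1@6 c2@12, authorship ...111...222..
After op 6 (delete): buffer="vgqwvwtgwvqy" (len 12), cursors c1@5 c2@10, authorship ...11...22..
After op 7 (delete): buffer="vgqwwtgwqy" (len 10), cursors c1@4 c2@8, authorship ...1...2..
After op 8 (delete): buffer="vgqwtgqy" (len 8), cursors c1@3 c2@6, authorship ........
After op 9 (insert('p')): buffer="vgqpwtgpqy" (len 10), cursors c1@4 c2@8, authorship ...1...2..
Authorship (.=original, N=cursor N): . . . 1 . . . 2 . .
Index 9: author = original

Answer: original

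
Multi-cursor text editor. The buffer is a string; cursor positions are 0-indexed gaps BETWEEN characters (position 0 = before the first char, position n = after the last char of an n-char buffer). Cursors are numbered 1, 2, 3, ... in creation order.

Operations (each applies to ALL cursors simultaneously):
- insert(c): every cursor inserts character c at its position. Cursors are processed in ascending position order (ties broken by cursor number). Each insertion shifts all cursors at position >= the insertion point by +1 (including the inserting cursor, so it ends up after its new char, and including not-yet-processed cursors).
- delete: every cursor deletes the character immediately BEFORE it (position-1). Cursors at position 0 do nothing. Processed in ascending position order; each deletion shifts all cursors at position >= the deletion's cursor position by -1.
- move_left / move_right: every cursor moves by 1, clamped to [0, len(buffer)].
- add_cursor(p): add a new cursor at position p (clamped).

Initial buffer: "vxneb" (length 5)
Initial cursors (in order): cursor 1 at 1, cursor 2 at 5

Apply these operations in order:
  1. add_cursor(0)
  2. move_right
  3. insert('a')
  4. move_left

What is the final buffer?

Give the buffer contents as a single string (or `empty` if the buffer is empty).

Answer: vaxaneba

Derivation:
After op 1 (add_cursor(0)): buffer="vxneb" (len 5), cursors c3@0 c1@1 c2@5, authorship .....
After op 2 (move_right): buffer="vxneb" (len 5), cursors c3@1 c1@2 c2@5, authorship .....
After op 3 (insert('a')): buffer="vaxaneba" (len 8), cursors c3@2 c1@4 c2@8, authorship .3.1...2
After op 4 (move_left): buffer="vaxaneba" (len 8), cursors c3@1 c1@3 c2@7, authorship .3.1...2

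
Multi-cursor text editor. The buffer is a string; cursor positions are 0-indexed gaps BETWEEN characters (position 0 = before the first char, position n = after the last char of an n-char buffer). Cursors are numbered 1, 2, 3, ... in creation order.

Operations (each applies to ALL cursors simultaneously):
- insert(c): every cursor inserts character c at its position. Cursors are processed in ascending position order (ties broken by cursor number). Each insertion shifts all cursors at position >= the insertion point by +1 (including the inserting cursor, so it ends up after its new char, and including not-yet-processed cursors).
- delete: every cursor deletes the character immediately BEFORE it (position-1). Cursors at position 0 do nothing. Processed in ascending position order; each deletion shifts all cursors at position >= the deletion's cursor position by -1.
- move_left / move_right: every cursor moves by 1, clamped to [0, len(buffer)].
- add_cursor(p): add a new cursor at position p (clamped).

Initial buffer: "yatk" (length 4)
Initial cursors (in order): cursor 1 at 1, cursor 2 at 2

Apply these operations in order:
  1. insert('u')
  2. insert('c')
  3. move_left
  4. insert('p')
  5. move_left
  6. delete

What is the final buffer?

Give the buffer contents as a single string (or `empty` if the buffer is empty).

Answer: ypcapctk

Derivation:
After op 1 (insert('u')): buffer="yuautk" (len 6), cursors c1@2 c2@4, authorship .1.2..
After op 2 (insert('c')): buffer="yucauctk" (len 8), cursors c1@3 c2@6, authorship .11.22..
After op 3 (move_left): buffer="yucauctk" (len 8), cursors c1@2 c2@5, authorship .11.22..
After op 4 (insert('p')): buffer="yupcaupctk" (len 10), cursors c1@3 c2@7, authorship .111.222..
After op 5 (move_left): buffer="yupcaupctk" (len 10), cursors c1@2 c2@6, authorship .111.222..
After op 6 (delete): buffer="ypcapctk" (len 8), cursors c1@1 c2@4, authorship .11.22..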